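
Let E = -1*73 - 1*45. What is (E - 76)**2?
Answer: 37636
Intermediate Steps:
E = -118 (E = -73 - 45 = -118)
(E - 76)**2 = (-118 - 76)**2 = (-194)**2 = 37636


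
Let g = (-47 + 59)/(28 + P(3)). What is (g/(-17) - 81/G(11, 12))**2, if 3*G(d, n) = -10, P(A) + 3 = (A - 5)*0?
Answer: 425638161/722500 ≈ 589.12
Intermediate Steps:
P(A) = -3 (P(A) = -3 + (A - 5)*0 = -3 + (-5 + A)*0 = -3 + 0 = -3)
g = 12/25 (g = (-47 + 59)/(28 - 3) = 12/25 ≈ 0.48000)
G(d, n) = -10/3 (G(d, n) = (1/3)*(-10) = -10/3)
(g/(-17) - 81/G(11, 12))**2 = ((12/25)/(-17) - 81/(-10/3))**2 = ((12/25)*(-1/17) - 81*(-3/10))**2 = (-12/425 + 243/10)**2 = (20631/850)**2 = 425638161/722500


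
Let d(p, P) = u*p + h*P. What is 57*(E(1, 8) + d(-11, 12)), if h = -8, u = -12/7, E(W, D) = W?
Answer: -30381/7 ≈ -4340.1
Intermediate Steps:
u = -12/7 (u = -12*⅐ = -12/7 ≈ -1.7143)
d(p, P) = -8*P - 12*p/7 (d(p, P) = -12*p/7 - 8*P = -8*P - 12*p/7)
57*(E(1, 8) + d(-11, 12)) = 57*(1 + (-8*12 - 12/7*(-11))) = 57*(1 + (-96 + 132/7)) = 57*(1 - 540/7) = 57*(-533/7) = -30381/7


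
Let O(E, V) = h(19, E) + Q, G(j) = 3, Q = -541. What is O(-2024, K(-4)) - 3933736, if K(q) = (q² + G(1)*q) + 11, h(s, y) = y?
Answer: -3936301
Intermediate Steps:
K(q) = 11 + q² + 3*q (K(q) = (q² + 3*q) + 11 = 11 + q² + 3*q)
O(E, V) = -541 + E (O(E, V) = E - 541 = -541 + E)
O(-2024, K(-4)) - 3933736 = (-541 - 2024) - 3933736 = -2565 - 3933736 = -3936301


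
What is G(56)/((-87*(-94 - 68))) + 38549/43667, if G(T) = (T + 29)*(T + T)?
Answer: 479509723/307721349 ≈ 1.5583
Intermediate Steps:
G(T) = 2*T*(29 + T) (G(T) = (29 + T)*(2*T) = 2*T*(29 + T))
G(56)/((-87*(-94 - 68))) + 38549/43667 = (2*56*(29 + 56))/((-87*(-94 - 68))) + 38549/43667 = (2*56*85)/((-87*(-162))) + 38549*(1/43667) = 9520/14094 + 38549/43667 = 9520*(1/14094) + 38549/43667 = 4760/7047 + 38549/43667 = 479509723/307721349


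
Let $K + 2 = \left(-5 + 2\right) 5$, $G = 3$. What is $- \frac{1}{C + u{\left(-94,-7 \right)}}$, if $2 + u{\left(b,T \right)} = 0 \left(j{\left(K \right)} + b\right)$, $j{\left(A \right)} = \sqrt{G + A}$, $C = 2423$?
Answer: $- \frac{1}{2421} \approx -0.00041305$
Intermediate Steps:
$K = -17$ ($K = -2 + \left(-5 + 2\right) 5 = -2 - 15 = -17$)
$j{\left(A \right)} = \sqrt{3 + A}$
$u{\left(b,T \right)} = -2$ ($u{\left(b,T \right)} = -2 + 0 \left(\sqrt{3 - 17} + b\right) = -2 + 0 \left(\sqrt{-14} + b\right) = -2 + 0 \left(i \sqrt{14} + b\right) = -2 + 0 \left(b + i \sqrt{14}\right) = -2 + 0 = -2$)
$- \frac{1}{C + u{\left(-94,-7 \right)}} = - \frac{1}{2423 - 2} = - \frac{1}{2421}$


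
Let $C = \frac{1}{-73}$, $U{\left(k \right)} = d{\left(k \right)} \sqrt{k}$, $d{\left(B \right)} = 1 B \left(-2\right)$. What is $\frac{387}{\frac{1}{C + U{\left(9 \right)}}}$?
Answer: $- \frac{1525941}{73} \approx -20903.0$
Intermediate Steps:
$d{\left(B \right)} = - 2 B$ ($d{\left(B \right)} = B \left(-2\right) = - 2 B$)
$U{\left(k \right)} = - 2 k^{\frac{3}{2}}$ ($U{\left(k \right)} = - 2 k \sqrt{k} = - 2 k^{\frac{3}{2}}$)
$C = - \frac{1}{73} \approx -0.013699$
$\frac{387}{\frac{1}{C + U{\left(9 \right)}}} = \frac{387}{\frac{1}{- \frac{1}{73} - 2 \cdot 9^{\frac{3}{2}}}} = \frac{387}{\frac{1}{- \frac{1}{73} - 54}} = \frac{387}{\frac{1}{- \frac{3943}{73}}} = \frac{387}{- \frac{73}{3943}} = 387 \left(- \frac{3943}{73}\right) = - \frac{1525941}{73}$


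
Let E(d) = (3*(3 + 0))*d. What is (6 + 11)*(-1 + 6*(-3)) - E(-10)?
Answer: -233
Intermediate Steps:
E(d) = 9*d (E(d) = (3*3)*d = 9*d)
(6 + 11)*(-1 + 6*(-3)) - E(-10) = (6 + 11)*(-1 + 6*(-3)) - 9*(-10) = 17*(-1 - 18) - 1*(-90) = 17*(-19) + 90 = -323 + 90 = -233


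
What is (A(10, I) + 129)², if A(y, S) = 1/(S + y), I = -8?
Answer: 67081/4 ≈ 16770.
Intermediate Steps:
(A(10, I) + 129)² = (1/(-8 + 10) + 129)² = (1/2 + 129)² = (½ + 129)² = (259/2)² = 67081/4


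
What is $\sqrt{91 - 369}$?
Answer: $i \sqrt{278} \approx 16.673 i$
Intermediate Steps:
$\sqrt{91 - 369} = \sqrt{-278} = i \sqrt{278}$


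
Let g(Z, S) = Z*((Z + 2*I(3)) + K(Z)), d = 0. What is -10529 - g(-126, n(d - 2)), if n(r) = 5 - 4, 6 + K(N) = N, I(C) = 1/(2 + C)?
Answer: -214933/5 ≈ -42987.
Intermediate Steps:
K(N) = -6 + N
n(r) = 1
g(Z, S) = Z*(-28/5 + 2*Z) (g(Z, S) = Z*((Z + 2/(2 + 3)) + (-6 + Z)) = Z*((Z + 2/5) + (-6 + Z)) = Z*((Z + 2*(⅕)) + (-6 + Z)) = Z*((Z + ⅖) + (-6 + Z)) = Z*((⅖ + Z) + (-6 + Z)) = Z*(-28/5 + 2*Z))
-10529 - g(-126, n(d - 2)) = -10529 - 2*(-126)*(-14 + 5*(-126))/5 = -10529 - 2*(-126)*(-14 - 630)/5 = -10529 - 2*(-126)*(-644)/5 = -10529 - 1*162288/5 = -10529 - 162288/5 = -214933/5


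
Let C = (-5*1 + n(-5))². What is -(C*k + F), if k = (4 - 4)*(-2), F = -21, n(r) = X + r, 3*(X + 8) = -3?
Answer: 21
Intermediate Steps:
X = -9 (X = -8 + (⅓)*(-3) = -8 - 1 = -9)
n(r) = -9 + r
C = 361 (C = (-5*1 + (-9 - 5))² = (-5 - 14)² = (-19)² = 361)
k = 0 (k = 0*(-2) = 0)
-(C*k + F) = -(361*0 - 21) = -(0 - 21) = -1*(-21) = 21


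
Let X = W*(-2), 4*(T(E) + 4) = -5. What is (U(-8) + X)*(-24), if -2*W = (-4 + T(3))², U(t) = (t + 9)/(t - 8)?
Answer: -2052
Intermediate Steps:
T(E) = -21/4 (T(E) = -4 + (¼)*(-5) = -4 - 5/4 = -21/4)
U(t) = (9 + t)/(-8 + t)
W = -1369/32 (W = -(-4 - 21/4)²/2 = -(-37/4)²/2 = -½*1369/16 = -1369/32 ≈ -42.781)
X = 1369/16 (X = -1369/32*(-2) = 1369/16 ≈ 85.563)
(U(-8) + X)*(-24) = ((9 - 8)/(-8 - 8) + 1369/16)*(-24) = (1/(-16) + 1369/16)*(-24) = (-1/16*1 + 1369/16)*(-24) = (-1/16 + 1369/16)*(-24) = (171/2)*(-24) = -2052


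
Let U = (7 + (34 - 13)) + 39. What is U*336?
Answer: 22512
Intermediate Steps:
U = 67 (U = (7 + 21) + 39 = 28 + 39 = 67)
U*336 = 67*336 = 22512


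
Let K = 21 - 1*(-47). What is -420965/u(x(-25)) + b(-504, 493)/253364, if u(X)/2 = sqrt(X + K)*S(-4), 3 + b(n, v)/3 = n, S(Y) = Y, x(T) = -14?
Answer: -1521/253364 + 420965*sqrt(6)/144 ≈ 7160.8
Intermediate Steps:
K = 68 (K = 21 + 47 = 68)
b(n, v) = -9 + 3*n
u(X) = -8*sqrt(68 + X) (u(X) = 2*(sqrt(X + 68)*(-4)) = 2*(sqrt(68 + X)*(-4)) = 2*(-4*sqrt(68 + X)) = -8*sqrt(68 + X))
-420965/u(x(-25)) + b(-504, 493)/253364 = -420965*(-1/(8*sqrt(68 - 14))) + (-9 + 3*(-504))/253364 = -420965*(-sqrt(6)/144) + (-9 - 1512)*(1/253364) = -420965*(-sqrt(6)/144) - 1521*1/253364 = -420965*(-sqrt(6)/144) - 1521/253364 = -(-420965)*sqrt(6)/144 - 1521/253364 = 420965*sqrt(6)/144 - 1521/253364 = -1521/253364 + 420965*sqrt(6)/144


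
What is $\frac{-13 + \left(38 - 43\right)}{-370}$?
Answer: $\frac{9}{185} \approx 0.048649$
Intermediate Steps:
$\frac{-13 + \left(38 - 43\right)}{-370} = \left(-13 + \left(38 - 43\right)\right) \left(- \frac{1}{370}\right) = \left(-13 - 5\right) \left(- \frac{1}{370}\right) = \left(-18\right) \left(- \frac{1}{370}\right) = \frac{9}{185}$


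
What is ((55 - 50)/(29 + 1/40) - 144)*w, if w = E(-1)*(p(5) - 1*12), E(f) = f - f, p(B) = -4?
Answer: 0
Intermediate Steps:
E(f) = 0
w = 0 (w = 0*(-4 - 1*12) = 0*(-4 - 12) = 0*(-16) = 0)
((55 - 50)/(29 + 1/40) - 144)*w = ((55 - 50)/(29 + 1/40) - 144)*0 = (5/(29 + 1/40) - 144)*0 = (5/(1161/40) - 144)*0 = (5*(40/1161) - 144)*0 = (200/1161 - 144)*0 = -166984/1161*0 = 0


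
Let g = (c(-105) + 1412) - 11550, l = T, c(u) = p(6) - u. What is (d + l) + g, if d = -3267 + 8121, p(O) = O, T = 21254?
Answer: 16081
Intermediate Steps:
c(u) = 6 - u
l = 21254
g = -10027 (g = ((6 - 1*(-105)) + 1412) - 11550 = ((6 + 105) + 1412) - 11550 = (111 + 1412) - 11550 = 1523 - 11550 = -10027)
d = 4854
(d + l) + g = (4854 + 21254) - 10027 = 26108 - 10027 = 16081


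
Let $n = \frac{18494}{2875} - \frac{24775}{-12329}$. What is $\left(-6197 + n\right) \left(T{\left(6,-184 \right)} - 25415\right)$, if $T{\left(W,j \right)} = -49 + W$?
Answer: $\frac{5584437519899592}{35445875} \approx 1.5755 \cdot 10^{8}$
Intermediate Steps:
$n = \frac{299240651}{35445875}$ ($n = 18494 \cdot \frac{1}{2875} - - \frac{24775}{12329} = \frac{18494}{2875} + \frac{24775}{12329} = \frac{299240651}{35445875} \approx 8.4422$)
$\left(-6197 + n\right) \left(T{\left(6,-184 \right)} - 25415\right) = \left(-6197 + \frac{299240651}{35445875}\right) \left(\left(-49 + 6\right) - 25415\right) = - \frac{219358846724 \left(-43 - 25415\right)}{35445875} = \left(- \frac{219358846724}{35445875}\right) \left(-25458\right) = \frac{5584437519899592}{35445875}$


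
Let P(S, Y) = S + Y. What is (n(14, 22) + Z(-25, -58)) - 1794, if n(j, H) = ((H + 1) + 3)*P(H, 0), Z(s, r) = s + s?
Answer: -1272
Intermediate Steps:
Z(s, r) = 2*s
n(j, H) = H*(4 + H) (n(j, H) = ((H + 1) + 3)*(H + 0) = ((1 + H) + 3)*H = (4 + H)*H = H*(4 + H))
(n(14, 22) + Z(-25, -58)) - 1794 = (22*(4 + 22) + 2*(-25)) - 1794 = (22*26 - 50) - 1794 = (572 - 50) - 1794 = 522 - 1794 = -1272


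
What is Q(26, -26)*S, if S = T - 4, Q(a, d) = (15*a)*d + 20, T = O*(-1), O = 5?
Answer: 91080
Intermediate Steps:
T = -5 (T = 5*(-1) = -5)
Q(a, d) = 20 + 15*a*d (Q(a, d) = 15*a*d + 20 = 20 + 15*a*d)
S = -9 (S = -5 - 4 = -9)
Q(26, -26)*S = (20 + 15*26*(-26))*(-9) = (20 - 10140)*(-9) = -10120*(-9) = 91080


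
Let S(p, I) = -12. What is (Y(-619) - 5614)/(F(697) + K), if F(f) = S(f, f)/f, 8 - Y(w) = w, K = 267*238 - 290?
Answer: -3475939/44089420 ≈ -0.078838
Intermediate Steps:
K = 63256 (K = 63546 - 290 = 63256)
Y(w) = 8 - w
F(f) = -12/f
(Y(-619) - 5614)/(F(697) + K) = ((8 - 1*(-619)) - 5614)/(-12/697 + 63256) = ((8 + 619) - 5614)/(-12*1/697 + 63256) = (627 - 5614)/(-12/697 + 63256) = -4987/44089420/697 = -4987*697/44089420 = -3475939/44089420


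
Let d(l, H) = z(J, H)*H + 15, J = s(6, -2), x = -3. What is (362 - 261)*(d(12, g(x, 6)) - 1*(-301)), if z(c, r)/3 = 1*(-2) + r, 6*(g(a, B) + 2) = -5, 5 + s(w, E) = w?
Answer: 432785/12 ≈ 36065.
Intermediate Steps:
s(w, E) = -5 + w
J = 1 (J = -5 + 6 = 1)
g(a, B) = -17/6 (g(a, B) = -2 + (⅙)*(-5) = -2 - ⅚ = -17/6)
z(c, r) = -6 + 3*r (z(c, r) = 3*(1*(-2) + r) = 3*(-2 + r) = -6 + 3*r)
d(l, H) = 15 + H*(-6 + 3*H) (d(l, H) = (-6 + 3*H)*H + 15 = H*(-6 + 3*H) + 15 = 15 + H*(-6 + 3*H))
(362 - 261)*(d(12, g(x, 6)) - 1*(-301)) = (362 - 261)*((15 + 3*(-17/6)*(-2 - 17/6)) - 1*(-301)) = 101*((15 + 3*(-17/6)*(-29/6)) + 301) = 101*((15 + 493/12) + 301) = 101*(673/12 + 301) = 101*(4285/12) = 432785/12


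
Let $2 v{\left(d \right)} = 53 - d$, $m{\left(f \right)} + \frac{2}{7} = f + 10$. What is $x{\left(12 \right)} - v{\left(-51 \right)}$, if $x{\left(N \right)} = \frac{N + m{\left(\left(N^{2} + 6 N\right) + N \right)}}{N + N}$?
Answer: $- \frac{1747}{42} \approx -41.595$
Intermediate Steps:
$m{\left(f \right)} = \frac{68}{7} + f$ ($m{\left(f \right)} = - \frac{2}{7} + \left(f + 10\right) = - \frac{2}{7} + \left(10 + f\right) = \frac{68}{7} + f$)
$x{\left(N \right)} = \frac{\frac{68}{7} + N^{2} + 8 N}{2 N}$ ($x{\left(N \right)} = \frac{N + \left(\frac{68}{7} + \left(\left(N^{2} + 6 N\right) + N\right)\right)}{N + N} = \frac{N + \left(\frac{68}{7} + \left(N^{2} + 7 N\right)\right)}{2 N} = \left(N + \left(\frac{68}{7} + N^{2} + 7 N\right)\right) \frac{1}{2 N} = \left(\frac{68}{7} + N^{2} + 8 N\right) \frac{1}{2 N} = \frac{\frac{68}{7} + N^{2} + 8 N}{2 N}$)
$v{\left(d \right)} = \frac{53}{2} - \frac{d}{2}$ ($v{\left(d \right)} = \frac{53 - d}{2} = \frac{53}{2} - \frac{d}{2}$)
$x{\left(12 \right)} - v{\left(-51 \right)} = \left(4 + \frac{1}{2} \cdot 12 + \frac{34}{7 \cdot 12}\right) - \left(\frac{53}{2} - - \frac{51}{2}\right) = \left(4 + 6 + \frac{34}{7} \cdot \frac{1}{12}\right) - \left(\frac{53}{2} + \frac{51}{2}\right) = \left(4 + 6 + \frac{17}{42}\right) - 52 = \frac{437}{42} - 52 = - \frac{1747}{42}$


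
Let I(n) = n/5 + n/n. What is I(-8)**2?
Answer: 9/25 ≈ 0.36000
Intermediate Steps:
I(n) = 1 + n/5 (I(n) = n*(1/5) + 1 = n/5 + 1 = 1 + n/5)
I(-8)**2 = (1 + (1/5)*(-8))**2 = (1 - 8/5)**2 = (-3/5)**2 = 9/25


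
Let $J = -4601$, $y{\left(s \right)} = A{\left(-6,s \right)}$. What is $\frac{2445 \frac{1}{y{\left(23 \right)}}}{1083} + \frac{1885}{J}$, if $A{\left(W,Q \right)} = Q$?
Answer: $- \frac{11901340}{38202103} \approx -0.31154$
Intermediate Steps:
$y{\left(s \right)} = s$
$\frac{2445 \frac{1}{y{\left(23 \right)}}}{1083} + \frac{1885}{J} = \frac{2445 \cdot \frac{1}{23}}{1083} + \frac{1885}{-4601} = 2445 \cdot \frac{1}{23} \cdot \frac{1}{1083} + 1885 \left(- \frac{1}{4601}\right) = \frac{2445}{23} \cdot \frac{1}{1083} - \frac{1885}{4601} = \frac{815}{8303} - \frac{1885}{4601} = - \frac{11901340}{38202103}$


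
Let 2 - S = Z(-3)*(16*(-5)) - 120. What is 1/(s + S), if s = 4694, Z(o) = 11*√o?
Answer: 301/1594816 - 55*I*√3/1594816 ≈ 0.00018874 - 5.9733e-5*I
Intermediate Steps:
S = 122 + 880*I*√3 (S = 2 - ((11*√(-3))*(16*(-5)) - 120) = 2 - ((11*(I*√3))*(-80) - 120) = 2 - ((11*I*√3)*(-80) - 120) = 2 - (-880*I*√3 - 120) = 2 - (-120 - 880*I*√3) = 2 + (120 + 880*I*√3) = 122 + 880*I*√3 ≈ 122.0 + 1524.2*I)
1/(s + S) = 1/(4694 + (122 + 880*I*√3)) = 1/(4816 + 880*I*√3)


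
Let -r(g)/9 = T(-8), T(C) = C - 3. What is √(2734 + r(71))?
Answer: √2833 ≈ 53.226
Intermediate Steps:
T(C) = -3 + C
r(g) = 99 (r(g) = -9*(-3 - 8) = -9*(-11) = 99)
√(2734 + r(71)) = √(2734 + 99) = √2833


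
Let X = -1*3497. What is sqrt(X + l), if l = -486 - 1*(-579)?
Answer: 2*I*sqrt(851) ≈ 58.344*I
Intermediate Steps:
X = -3497
l = 93 (l = -486 + 579 = 93)
sqrt(X + l) = sqrt(-3497 + 93) = sqrt(-3404) = 2*I*sqrt(851)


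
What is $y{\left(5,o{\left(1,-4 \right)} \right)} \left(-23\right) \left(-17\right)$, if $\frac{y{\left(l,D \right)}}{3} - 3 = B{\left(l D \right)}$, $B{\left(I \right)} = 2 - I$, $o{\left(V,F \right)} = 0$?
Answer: $5865$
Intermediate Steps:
$y{\left(l,D \right)} = 15 - 3 D l$ ($y{\left(l,D \right)} = 9 + 3 \left(2 - l D\right) = 9 + 3 \left(2 - D l\right) = 9 - \left(-6 + 3 D l\right) = 15 - 3 D l$)
$y{\left(5,o{\left(1,-4 \right)} \right)} \left(-23\right) \left(-17\right) = \left(15 - 0 \cdot 5\right) \left(-23\right) \left(-17\right) = \left(15 + 0\right) \left(-23\right) \left(-17\right) = 15 \left(-23\right) \left(-17\right) = \left(-345\right) \left(-17\right) = 5865$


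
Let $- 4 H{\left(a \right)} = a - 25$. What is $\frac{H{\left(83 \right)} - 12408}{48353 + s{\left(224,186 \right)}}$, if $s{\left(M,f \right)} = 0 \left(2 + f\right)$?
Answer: $- \frac{24845}{96706} \approx -0.25691$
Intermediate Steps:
$s{\left(M,f \right)} = 0$
$H{\left(a \right)} = \frac{25}{4} - \frac{a}{4}$ ($H{\left(a \right)} = - \frac{a - 25}{4} = - \frac{-25 + a}{4} = \frac{25}{4} - \frac{a}{4}$)
$\frac{H{\left(83 \right)} - 12408}{48353 + s{\left(224,186 \right)}} = \frac{\left(\frac{25}{4} - \frac{83}{4}\right) - 12408}{48353 + 0} = \frac{\left(\frac{25}{4} - \frac{83}{4}\right) - 12408}{48353} = \left(- \frac{29}{2} - 12408\right) \frac{1}{48353} = \left(- \frac{24845}{2}\right) \frac{1}{48353} = - \frac{24845}{96706}$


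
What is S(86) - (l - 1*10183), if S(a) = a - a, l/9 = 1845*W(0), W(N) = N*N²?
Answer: 10183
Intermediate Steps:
W(N) = N³
l = 0 (l = 9*(1845*0³) = 9*(1845*0) = 9*0 = 0)
S(a) = 0
S(86) - (l - 1*10183) = 0 - (0 - 1*10183) = 0 - (0 - 10183) = 0 - 1*(-10183) = 0 + 10183 = 10183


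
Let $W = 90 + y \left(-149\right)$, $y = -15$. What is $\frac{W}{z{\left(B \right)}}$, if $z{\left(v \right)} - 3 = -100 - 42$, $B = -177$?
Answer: $- \frac{2325}{139} \approx -16.727$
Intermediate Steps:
$z{\left(v \right)} = -139$ ($z{\left(v \right)} = 3 - 142 = -139$)
$W = 2325$ ($W = 90 - -2235 = 90 + 2235 = 2325$)
$\frac{W}{z{\left(B \right)}} = \frac{2325}{-139} = 2325 \left(- \frac{1}{139}\right) = - \frac{2325}{139}$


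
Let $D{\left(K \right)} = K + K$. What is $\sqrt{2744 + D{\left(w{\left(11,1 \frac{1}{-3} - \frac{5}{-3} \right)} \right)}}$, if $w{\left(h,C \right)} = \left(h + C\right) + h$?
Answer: $\frac{2 \sqrt{6279}}{3} \approx 52.827$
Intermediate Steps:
$w{\left(h,C \right)} = C + 2 h$ ($w{\left(h,C \right)} = \left(C + h\right) + h = C + 2 h$)
$D{\left(K \right)} = 2 K$
$\sqrt{2744 + D{\left(w{\left(11,1 \frac{1}{-3} - \frac{5}{-3} \right)} \right)}} = \sqrt{2744 + 2 \left(\left(1 \frac{1}{-3} - \frac{5}{-3}\right) + 2 \cdot 11\right)} = \sqrt{2744 + 2 \left(\left(1 \left(- \frac{1}{3}\right) - - \frac{5}{3}\right) + 22\right)} = \sqrt{2744 + 2 \left(\left(- \frac{1}{3} + \frac{5}{3}\right) + 22\right)} = \sqrt{2744 + 2 \left(\frac{4}{3} + 22\right)} = \sqrt{2744 + 2 \cdot \frac{70}{3}} = \sqrt{2744 + \frac{140}{3}} = \sqrt{\frac{8372}{3}} = \frac{2 \sqrt{6279}}{3}$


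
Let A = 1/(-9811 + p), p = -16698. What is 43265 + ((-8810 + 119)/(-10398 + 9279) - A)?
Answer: 427874930051/9887857 ≈ 43273.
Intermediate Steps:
A = -1/26509 (A = 1/(-9811 - 16698) = 1/(-26509) = -1/26509 ≈ -3.7723e-5)
43265 + ((-8810 + 119)/(-10398 + 9279) - A) = 43265 + ((-8810 + 119)/(-10398 + 9279) - 1*(-1/26509)) = 43265 + (-8691/(-1119) + 1/26509) = 43265 + (-8691*(-1/1119) + 1/26509) = 43265 + (2897/373 + 1/26509) = 43265 + 76796946/9887857 = 427874930051/9887857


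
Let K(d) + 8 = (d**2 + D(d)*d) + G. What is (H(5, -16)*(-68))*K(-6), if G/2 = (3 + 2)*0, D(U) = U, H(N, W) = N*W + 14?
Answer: 287232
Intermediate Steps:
H(N, W) = 14 + N*W
G = 0 (G = 2*((3 + 2)*0) = 2*(5*0) = 2*0 = 0)
K(d) = -8 + 2*d**2 (K(d) = -8 + ((d**2 + d*d) + 0) = -8 + ((d**2 + d**2) + 0) = -8 + (2*d**2 + 0) = -8 + 2*d**2)
(H(5, -16)*(-68))*K(-6) = ((14 + 5*(-16))*(-68))*(-8 + 2*(-6)**2) = ((14 - 80)*(-68))*(-8 + 2*36) = (-66*(-68))*(-8 + 72) = 4488*64 = 287232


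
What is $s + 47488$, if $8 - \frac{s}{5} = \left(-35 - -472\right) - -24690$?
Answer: $-78107$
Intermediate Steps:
$s = -125595$ ($s = 40 - 5 \left(\left(-35 - -472\right) - -24690\right) = 40 - 5 \left(\left(-35 + 472\right) + 24690\right) = 40 - 5 \left(437 + 24690\right) = 40 - 125635 = -125595$)
$s + 47488 = -125595 + 47488 = -78107$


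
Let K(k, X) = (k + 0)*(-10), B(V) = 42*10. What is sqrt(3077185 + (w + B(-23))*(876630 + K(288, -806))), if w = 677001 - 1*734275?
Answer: I*sqrt(49673105315) ≈ 2.2287e+5*I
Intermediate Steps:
B(V) = 420
K(k, X) = -10*k (K(k, X) = k*(-10) = -10*k)
w = -57274 (w = 677001 - 734275 = -57274)
sqrt(3077185 + (w + B(-23))*(876630 + K(288, -806))) = sqrt(3077185 + (-57274 + 420)*(876630 - 10*288)) = sqrt(3077185 - 56854*(876630 - 2880)) = sqrt(3077185 - 56854*873750) = sqrt(3077185 - 49676182500) = sqrt(-49673105315) = I*sqrt(49673105315)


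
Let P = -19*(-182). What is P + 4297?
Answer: 7755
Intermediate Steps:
P = 3458
P + 4297 = 3458 + 4297 = 7755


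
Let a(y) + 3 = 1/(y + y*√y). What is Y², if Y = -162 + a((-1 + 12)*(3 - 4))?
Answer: (6592080*√11 + 32938619*I)/(242*(√11 + 5*I)) ≈ 27228.0 - 8.2919*I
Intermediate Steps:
a(y) = -3 + 1/(y + y^(3/2)) (a(y) = -3 + 1/(y + y*√y) = -3 + 1/(y + y^(3/2)))
Y = -162 + (34 + 33*I*√11)/(-11 - 11*I*√11) (Y = -162 + (1 - 3*(-1 + 12)*(3 - 4) - 3*(-1 + 12)^(3/2)*(3 - 4)^(3/2))/((-1 + 12)*(3 - 4) + ((-1 + 12)*(3 - 4))^(3/2)) = -162 + (1 - 33*(-1) - 3*(-11*I*√11))/(11*(-1) + (11*(-1))^(3/2)) = -162 + (1 - 3*(-11) - (-33)*I*√11)/(-11 + (-11)^(3/2)) = -162 + (1 + 33 - (-33)*I*√11)/(-11 - 11*I*√11) = -162 + (1 + 33 + 33*I*√11)/(-11 - 11*I*√11) = -162 + (34 + 33*I*√11)/(-11 - 11*I*√11) ≈ -165.01 + 0.025126*I)
Y² = ((-165*√11 + 1816*I/11)/(√11 - I))² = (-165*√11 + 1816*I/11)²/(√11 - I)²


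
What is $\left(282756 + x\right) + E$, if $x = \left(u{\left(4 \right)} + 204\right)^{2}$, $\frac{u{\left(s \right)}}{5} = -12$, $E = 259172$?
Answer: $562664$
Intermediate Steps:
$u{\left(s \right)} = -60$ ($u{\left(s \right)} = 5 \left(-12\right) = -60$)
$x = 20736$ ($x = \left(-60 + 204\right)^{2} = 144^{2} = 20736$)
$\left(282756 + x\right) + E = \left(282756 + 20736\right) + 259172 = 303492 + 259172 = 562664$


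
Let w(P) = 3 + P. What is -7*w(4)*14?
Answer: -686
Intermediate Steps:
-7*w(4)*14 = -7*(3 + 4)*14 = -7*7*14 = -49*14 = -686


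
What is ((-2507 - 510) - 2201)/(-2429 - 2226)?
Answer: 5218/4655 ≈ 1.1209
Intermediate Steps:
((-2507 - 510) - 2201)/(-2429 - 2226) = (-3017 - 2201)/(-4655) = -5218*(-1/4655) = 5218/4655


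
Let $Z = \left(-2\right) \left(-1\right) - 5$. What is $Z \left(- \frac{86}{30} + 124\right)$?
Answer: $- \frac{1817}{5} \approx -363.4$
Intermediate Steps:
$Z = -3$ ($Z = 2 - 5 = -3$)
$Z \left(- \frac{86}{30} + 124\right) = - 3 \left(- \frac{86}{30} + 124\right) = - 3 \left(\left(-86\right) \frac{1}{30} + 124\right) = - 3 \left(- \frac{43}{15} + 124\right) = \left(-3\right) \frac{1817}{15} = - \frac{1817}{5}$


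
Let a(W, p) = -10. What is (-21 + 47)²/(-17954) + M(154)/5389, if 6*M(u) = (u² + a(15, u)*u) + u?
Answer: 94763759/145131159 ≈ 0.65295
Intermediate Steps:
M(u) = -3*u/2 + u²/6 (M(u) = ((u² - 10*u) + u)/6 = (u² - 9*u)/6 = -3*u/2 + u²/6)
(-21 + 47)²/(-17954) + M(154)/5389 = (-21 + 47)²/(-17954) + ((⅙)*154*(-9 + 154))/5389 = 26²*(-1/17954) + ((⅙)*154*145)*(1/5389) = 676*(-1/17954) + (11165/3)*(1/5389) = -338/8977 + 11165/16167 = 94763759/145131159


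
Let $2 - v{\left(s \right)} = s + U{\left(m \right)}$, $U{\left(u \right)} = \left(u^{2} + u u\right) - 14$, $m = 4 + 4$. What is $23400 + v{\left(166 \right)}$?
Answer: $23122$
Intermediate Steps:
$m = 8$
$U{\left(u \right)} = -14 + 2 u^{2}$ ($U{\left(u \right)} = \left(u^{2} + u^{2}\right) - 14 = 2 u^{2} - 14 = -14 + 2 u^{2}$)
$v{\left(s \right)} = -112 - s$ ($v{\left(s \right)} = 2 - \left(s - \left(14 - 2 \cdot 8^{2}\right)\right) = 2 - \left(s + \left(-14 + 2 \cdot 64\right)\right) = 2 - \left(s + \left(-14 + 128\right)\right) = 2 - \left(s + 114\right) = 2 - \left(114 + s\right) = -112 - s$)
$23400 + v{\left(166 \right)} = 23400 - 278 = 23122$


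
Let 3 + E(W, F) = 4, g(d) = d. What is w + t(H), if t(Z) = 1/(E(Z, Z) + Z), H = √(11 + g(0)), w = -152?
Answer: -1521/10 + √11/10 ≈ -151.77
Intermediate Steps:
E(W, F) = 1 (E(W, F) = -3 + 4 = 1)
H = √11 (H = √(11 + 0) = √11 ≈ 3.3166)
t(Z) = 1/(1 + Z)
w + t(H) = -152 + 1/(1 + √11)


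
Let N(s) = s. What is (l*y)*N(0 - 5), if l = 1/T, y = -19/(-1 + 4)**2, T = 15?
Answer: 19/27 ≈ 0.70370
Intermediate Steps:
y = -19/9 (y = -19/(3**2) = -19/9 ≈ -2.1111)
l = 1/15 ≈ 0.066667
(l*y)*N(0 - 5) = ((1/15)*(-19/9))*(0 - 5) = -19/135*(-5) = 19/27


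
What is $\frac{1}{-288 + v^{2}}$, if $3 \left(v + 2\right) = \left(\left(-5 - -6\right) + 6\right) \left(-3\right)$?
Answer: $- \frac{1}{207} \approx -0.0048309$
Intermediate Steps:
$v = -9$ ($v = -2 + \frac{\left(\left(-5 - -6\right) + 6\right) \left(-3\right)}{3} = -2 + \frac{\left(\left(-5 + 6\right) + 6\right) \left(-3\right)}{3} = -2 + \frac{\left(1 + 6\right) \left(-3\right)}{3} = -2 + \frac{7 \left(-3\right)}{3} = -2 + \frac{1}{3} \left(-21\right) = -2 - 7 = -9$)
$\frac{1}{-288 + v^{2}} = \frac{1}{-288 + \left(-9\right)^{2}} = \frac{1}{-288 + 81} = \frac{1}{-207} = - \frac{1}{207}$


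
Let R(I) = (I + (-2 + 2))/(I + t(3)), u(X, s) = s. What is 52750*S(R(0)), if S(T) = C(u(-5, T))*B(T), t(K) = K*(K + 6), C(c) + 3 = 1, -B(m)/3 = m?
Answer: 0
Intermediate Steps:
B(m) = -3*m
C(c) = -2 (C(c) = -3 + 1 = -2)
t(K) = K*(6 + K)
R(I) = I/(27 + I) (R(I) = (I + (-2 + 2))/(I + 3*(6 + 3)) = (I + 0)/(I + 3*9) = I/(I + 27) = I/(27 + I))
S(T) = 6*T (S(T) = -(-6)*T = 6*T)
52750*S(R(0)) = 52750*(6*(0/(27 + 0))) = 52750*(6*(0/27)) = 52750*(6*(0*(1/27))) = 52750*(6*0) = 52750*0 = 0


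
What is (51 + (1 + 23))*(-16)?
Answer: -1200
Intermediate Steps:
(51 + (1 + 23))*(-16) = (51 + 24)*(-16) = 75*(-16) = -1200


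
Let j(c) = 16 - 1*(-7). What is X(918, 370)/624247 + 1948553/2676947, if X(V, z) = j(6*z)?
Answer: 93572302644/128544317993 ≈ 0.72794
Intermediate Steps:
j(c) = 23 (j(c) = 16 + 7 = 23)
X(V, z) = 23
X(918, 370)/624247 + 1948553/2676947 = 23/624247 + 1948553/2676947 = 93572302644/128544317993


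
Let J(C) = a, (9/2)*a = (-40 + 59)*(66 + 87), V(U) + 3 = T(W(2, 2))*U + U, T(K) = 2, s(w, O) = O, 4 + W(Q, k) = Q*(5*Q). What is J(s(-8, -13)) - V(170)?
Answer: 139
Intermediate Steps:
W(Q, k) = -4 + 5*Q² (W(Q, k) = -4 + Q*(5*Q) = -4 + 5*Q²)
V(U) = -3 + 3*U (V(U) = -3 + (2*U + U) = -3 + 3*U)
a = 646 (a = 2*((-40 + 59)*(66 + 87))/9 = 2*(19*153)/9 = (2/9)*2907 = 646)
J(C) = 646
J(s(-8, -13)) - V(170) = 646 - (-3 + 3*170) = 646 - (-3 + 510) = 646 - 1*507 = 646 - 507 = 139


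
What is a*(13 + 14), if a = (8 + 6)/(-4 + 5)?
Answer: 378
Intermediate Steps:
a = 14 (a = 14/1 = 14*1 = 14)
a*(13 + 14) = 14*(13 + 14) = 14*27 = 378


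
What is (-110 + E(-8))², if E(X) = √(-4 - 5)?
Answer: 12091 - 660*I ≈ 12091.0 - 660.0*I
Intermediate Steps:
E(X) = 3*I (E(X) = √(-9) = 3*I)
(-110 + E(-8))² = (-110 + 3*I)²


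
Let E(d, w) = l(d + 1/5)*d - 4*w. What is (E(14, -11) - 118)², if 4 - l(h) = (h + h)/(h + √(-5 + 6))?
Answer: 703921/361 ≈ 1949.9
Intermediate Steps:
l(h) = 4 - 2*h/(1 + h) (l(h) = 4 - (h + h)/(h + √(-5 + 6)) = 4 - 2*h/(h + √1) = 4 - 2*h/(h + 1) = 4 - 2*h/(1 + h))
E(d, w) = -4*w + 2*d*(11/5 + d)/(6/5 + d) (E(d, w) = (2*(2 + (d + 1/5))/(1 + (d + 1/5)))*d - 4*w = (2*(2 + (d + ⅕))/(1 + (d + ⅕)))*d - 4*w = (2*(2 + (⅕ + d))/(1 + (⅕ + d)))*d - 4*w = (2*(11/5 + d)/(6/5 + d))*d - 4*w = 2*d*(11/5 + d)/(6/5 + d) - 4*w = -4*w + 2*d*(11/5 + d)/(6/5 + d))
(E(14, -11) - 118)² = (2*(14*(11 + 5*14) - 2*(-11)*(6 + 5*14))/(6 + 5*14) - 118)² = (2*(14*(11 + 70) - 2*(-11)*(6 + 70))/(6 + 70) - 118)² = (2*(14*81 - 2*(-11)*76)/76 - 118)² = (2*(1/76)*(1134 + 1672) - 118)² = (2*(1/76)*2806 - 118)² = (1403/19 - 118)² = (-839/19)² = 703921/361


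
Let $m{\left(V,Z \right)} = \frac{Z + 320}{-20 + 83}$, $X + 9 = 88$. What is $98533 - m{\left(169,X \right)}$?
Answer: $\frac{295580}{3} \approx 98527.0$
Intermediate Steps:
$X = 79$ ($X = -9 + 88 = 79$)
$m{\left(V,Z \right)} = \frac{320}{63} + \frac{Z}{63}$ ($m{\left(V,Z \right)} = \frac{320 + Z}{63} = \left(320 + Z\right) \frac{1}{63} = \frac{320}{63} + \frac{Z}{63}$)
$98533 - m{\left(169,X \right)} = 98533 - \left(\frac{320}{63} + \frac{1}{63} \cdot 79\right) = 98533 - \left(\frac{320}{63} + \frac{79}{63}\right) = 98533 - \frac{19}{3} = \frac{295580}{3}$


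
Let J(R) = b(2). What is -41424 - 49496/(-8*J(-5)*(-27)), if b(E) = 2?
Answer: -2243083/54 ≈ -41539.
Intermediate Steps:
J(R) = 2
-41424 - 49496/(-8*J(-5)*(-27)) = -41424 - 49496/(-8*2*(-27)) = -41424 - 49496/((-16*(-27))) = -41424 - 49496/432 = -41424 - 1*6187/54 = -41424 - 6187/54 = -2243083/54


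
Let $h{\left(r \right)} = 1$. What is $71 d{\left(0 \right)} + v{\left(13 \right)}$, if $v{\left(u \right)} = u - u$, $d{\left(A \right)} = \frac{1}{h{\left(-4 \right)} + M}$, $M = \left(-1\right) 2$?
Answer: $-71$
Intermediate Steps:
$M = -2$
$d{\left(A \right)} = -1$ ($d{\left(A \right)} = \frac{1}{1 - 2} = \frac{1}{-1} = -1$)
$v{\left(u \right)} = 0$
$71 d{\left(0 \right)} + v{\left(13 \right)} = 71 \left(-1\right) + 0 = -71 + 0 = -71$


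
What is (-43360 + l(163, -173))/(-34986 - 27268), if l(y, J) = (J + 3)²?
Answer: 7230/31127 ≈ 0.23227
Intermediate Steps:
l(y, J) = (3 + J)²
(-43360 + l(163, -173))/(-34986 - 27268) = (-43360 + (3 - 173)²)/(-34986 - 27268) = (-43360 + (-170)²)/(-62254) = (-43360 + 28900)*(-1/62254) = -14460*(-1/62254) = 7230/31127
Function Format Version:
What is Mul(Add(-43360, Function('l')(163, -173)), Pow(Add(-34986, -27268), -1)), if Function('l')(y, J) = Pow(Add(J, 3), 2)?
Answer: Rational(7230, 31127) ≈ 0.23227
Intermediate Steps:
Function('l')(y, J) = Pow(Add(3, J), 2)
Mul(Add(-43360, Function('l')(163, -173)), Pow(Add(-34986, -27268), -1)) = Mul(Add(-43360, Pow(Add(3, -173), 2)), Pow(Add(-34986, -27268), -1)) = Mul(Add(-43360, Pow(-170, 2)), Pow(-62254, -1)) = Mul(Add(-43360, 28900), Rational(-1, 62254)) = Mul(-14460, Rational(-1, 62254)) = Rational(7230, 31127)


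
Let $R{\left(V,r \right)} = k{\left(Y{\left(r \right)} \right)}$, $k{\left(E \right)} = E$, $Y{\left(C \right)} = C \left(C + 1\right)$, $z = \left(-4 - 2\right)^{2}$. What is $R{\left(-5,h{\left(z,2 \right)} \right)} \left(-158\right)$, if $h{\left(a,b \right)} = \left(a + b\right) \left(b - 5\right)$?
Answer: $-2035356$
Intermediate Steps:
$z = 36$ ($z = \left(-6\right)^{2} = 36$)
$Y{\left(C \right)} = C \left(1 + C\right)$
$h{\left(a,b \right)} = \left(-5 + b\right) \left(a + b\right)$ ($h{\left(a,b \right)} = \left(a + b\right) \left(-5 + b\right) = \left(-5 + b\right) \left(a + b\right)$)
$R{\left(V,r \right)} = r \left(1 + r\right)$
$R{\left(-5,h{\left(z,2 \right)} \right)} \left(-158\right) = \left(2^{2} - 180 - 10 + 36 \cdot 2\right) \left(1 + \left(2^{2} - 180 - 10 + 36 \cdot 2\right)\right) \left(-158\right) = \left(4 - 180 - 10 + 72\right) \left(1 + \left(4 - 180 - 10 + 72\right)\right) \left(-158\right) = - 114 \left(1 - 114\right) \left(-158\right) = \left(-114\right) \left(-113\right) \left(-158\right) = 12882 \left(-158\right) = -2035356$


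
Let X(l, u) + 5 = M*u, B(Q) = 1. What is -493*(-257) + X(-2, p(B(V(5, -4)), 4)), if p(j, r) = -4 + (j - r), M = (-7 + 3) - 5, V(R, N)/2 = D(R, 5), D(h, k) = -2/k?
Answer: 126759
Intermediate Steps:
V(R, N) = -⅘ (V(R, N) = 2*(-2/5) = 2*(-2*⅕) = 2*(-⅖) = -⅘)
M = -9 (M = -4 - 5 = -9)
p(j, r) = -4 + j - r
X(l, u) = -5 - 9*u
-493*(-257) + X(-2, p(B(V(5, -4)), 4)) = -493*(-257) + (-5 - 9*(-4 + 1 - 1*4)) = 126701 + (-5 - 9*(-4 + 1 - 4)) = 126701 + (-5 - 9*(-7)) = 126701 + (-5 + 63) = 126701 + 58 = 126759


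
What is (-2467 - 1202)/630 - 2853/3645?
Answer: -37459/5670 ≈ -6.6065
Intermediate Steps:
(-2467 - 1202)/630 - 2853/3645 = -3669*1/630 - 2853*1/3645 = -1223/210 - 317/405 = -37459/5670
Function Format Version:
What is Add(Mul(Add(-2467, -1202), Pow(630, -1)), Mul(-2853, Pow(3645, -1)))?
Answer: Rational(-37459, 5670) ≈ -6.6065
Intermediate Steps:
Add(Mul(Add(-2467, -1202), Pow(630, -1)), Mul(-2853, Pow(3645, -1))) = Add(Mul(-3669, Rational(1, 630)), Mul(-2853, Rational(1, 3645))) = Add(Rational(-1223, 210), Rational(-317, 405)) = Rational(-37459, 5670)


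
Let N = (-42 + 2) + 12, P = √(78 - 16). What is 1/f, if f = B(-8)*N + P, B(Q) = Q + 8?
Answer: √62/62 ≈ 0.12700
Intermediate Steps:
B(Q) = 8 + Q
P = √62 ≈ 7.8740
N = -28 (N = -40 + 12 = -28)
f = √62 (f = (8 - 8)*(-28) + √62 = 0*(-28) + √62 = 0 + √62 = √62 ≈ 7.8740)
1/f = 1/(√62) = √62/62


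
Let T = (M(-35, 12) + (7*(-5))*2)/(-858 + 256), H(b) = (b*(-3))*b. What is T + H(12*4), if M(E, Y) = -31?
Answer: -4160923/602 ≈ -6911.8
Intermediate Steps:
H(b) = -3*b² (H(b) = (-3*b)*b = -3*b²)
T = 101/602 (T = (-31 + (7*(-5))*2)/(-858 + 256) = (-31 - 35*2)/(-602) = (-31 - 70)*(-1/602) = -101*(-1/602) = 101/602 ≈ 0.16777)
T + H(12*4) = 101/602 - 3*(12*4)² = 101/602 - 3*48² = 101/602 - 3*2304 = 101/602 - 6912 = -4160923/602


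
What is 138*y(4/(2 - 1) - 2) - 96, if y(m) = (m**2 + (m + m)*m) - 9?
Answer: 318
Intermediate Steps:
y(m) = -9 + 3*m**2 (y(m) = (m**2 + (2*m)*m) - 9 = (m**2 + 2*m**2) - 9 = 3*m**2 - 9 = -9 + 3*m**2)
138*y(4/(2 - 1) - 2) - 96 = 138*(-9 + 3*(4/(2 - 1) - 2)**2) - 96 = 138*(-9 + 3*(4/1 - 2)**2) - 96 = 138*(-9 + 3*(4*1 - 2)**2) - 96 = 138*(-9 + 3*(4 - 2)**2) - 96 = 138*(-9 + 3*2**2) - 96 = 138*(-9 + 3*4) - 96 = 138*(-9 + 12) - 96 = 138*3 - 96 = 414 - 96 = 318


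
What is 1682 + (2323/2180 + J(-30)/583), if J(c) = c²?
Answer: 2141037389/1270940 ≈ 1684.6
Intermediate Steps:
1682 + (2323/2180 + J(-30)/583) = 1682 + (2323/2180 + (-30)²/583) = 1682 + (2323*(1/2180) + 900*(1/583)) = 1682 + (2323/2180 + 900/583) = 1682 + 3316309/1270940 = 2141037389/1270940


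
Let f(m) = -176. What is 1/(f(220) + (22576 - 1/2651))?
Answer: 2651/59382399 ≈ 4.4643e-5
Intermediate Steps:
1/(f(220) + (22576 - 1/2651)) = 1/(-176 + (22576 - 1/2651)) = 1/(-176 + 59848975/2651) = 1/(59382399/2651) = 2651/59382399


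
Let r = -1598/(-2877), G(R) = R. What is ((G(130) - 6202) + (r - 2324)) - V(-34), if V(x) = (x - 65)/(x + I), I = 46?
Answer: -96519835/11508 ≈ -8387.2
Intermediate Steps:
r = 1598/2877 (r = -1598*(-1/2877) = 1598/2877 ≈ 0.55544)
V(x) = (-65 + x)/(46 + x) (V(x) = (x - 65)/(x + 46) = (-65 + x)/(46 + x))
((G(130) - 6202) + (r - 2324)) - V(-34) = ((130 - 6202) + (1598/2877 - 2324)) - (-65 - 34)/(46 - 34) = (-6072 - 6684550/2877) - (-99)/12 = -24153694/2877 - (-99)/12 = -24153694/2877 - 1*(-33/4) = -24153694/2877 + 33/4 = -96519835/11508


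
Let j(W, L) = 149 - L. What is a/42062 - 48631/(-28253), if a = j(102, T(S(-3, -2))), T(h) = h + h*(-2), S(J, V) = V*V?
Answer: 2049839831/1188377686 ≈ 1.7249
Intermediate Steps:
S(J, V) = V²
T(h) = -h (T(h) = h - 2*h = -h)
a = 153 (a = 149 - (-1)*(-2)² = 149 - (-1)*4 = 149 - 1*(-4) = 149 + 4 = 153)
a/42062 - 48631/(-28253) = 153/42062 - 48631/(-28253) = 153*(1/42062) - 48631*(-1/28253) = 153/42062 + 48631/28253 = 2049839831/1188377686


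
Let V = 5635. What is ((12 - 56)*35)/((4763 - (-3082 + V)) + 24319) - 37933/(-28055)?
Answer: 963119857/744271095 ≈ 1.2940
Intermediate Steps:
((12 - 56)*35)/((4763 - (-3082 + V)) + 24319) - 37933/(-28055) = ((12 - 56)*35)/((4763 - (-3082 + 5635)) + 24319) - 37933/(-28055) = (-44*35)/((4763 - 1*2553) + 24319) - 37933*(-1/28055) = -1540/((4763 - 2553) + 24319) + 37933/28055 = -1540/(2210 + 24319) + 37933/28055 = -1540/26529 + 37933/28055 = 963119857/744271095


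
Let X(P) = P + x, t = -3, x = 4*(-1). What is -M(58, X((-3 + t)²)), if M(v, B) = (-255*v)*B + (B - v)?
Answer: 473306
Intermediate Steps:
x = -4
X(P) = -4 + P (X(P) = P - 4 = -4 + P)
M(v, B) = B - v - 255*B*v (M(v, B) = -255*B*v + (B - v) = B - v - 255*B*v)
-M(58, X((-3 + t)²)) = -((-4 + (-3 - 3)²) - 1*58 - 255*(-4 + (-3 - 3)²)*58) = -((-4 + (-6)²) - 58 - 255*(-4 + (-6)²)*58) = -((-4 + 36) - 58 - 255*(-4 + 36)*58) = -(32 - 58 - 255*32*58) = -(32 - 58 - 473280) = -1*(-473306) = 473306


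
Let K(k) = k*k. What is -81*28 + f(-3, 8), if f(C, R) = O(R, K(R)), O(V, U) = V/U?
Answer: -18143/8 ≈ -2267.9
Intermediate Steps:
K(k) = k²
f(C, R) = 1/R (f(C, R) = R/(R²) = R/R² = 1/R)
-81*28 + f(-3, 8) = -81*28 + 1/8 = -2268 + ⅛ = -18143/8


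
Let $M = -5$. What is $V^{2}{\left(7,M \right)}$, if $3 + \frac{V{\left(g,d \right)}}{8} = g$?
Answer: $1024$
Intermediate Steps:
$V{\left(g,d \right)} = -24 + 8 g$
$V^{2}{\left(7,M \right)} = \left(-24 + 8 \cdot 7\right)^{2} = \left(-24 + 56\right)^{2} = 32^{2} = 1024$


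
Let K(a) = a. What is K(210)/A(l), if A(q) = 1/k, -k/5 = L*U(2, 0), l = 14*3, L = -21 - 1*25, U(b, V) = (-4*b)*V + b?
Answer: 96600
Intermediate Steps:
U(b, V) = b - 4*V*b (U(b, V) = -4*V*b + b = b - 4*V*b)
L = -46 (L = -21 - 25 = -46)
l = 42
k = 460 (k = -(-230)*2*(1 - 4*0) = -(-230)*2*(1 + 0) = -(-230)*2*1 = -(-230)*2 = -5*(-92) = 460)
A(q) = 1/460
K(210)/A(l) = 210/(1/460) = 210*460 = 96600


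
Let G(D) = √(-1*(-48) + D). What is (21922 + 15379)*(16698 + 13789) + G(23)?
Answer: 1137195587 + √71 ≈ 1.1372e+9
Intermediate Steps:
G(D) = √(48 + D)
(21922 + 15379)*(16698 + 13789) + G(23) = (21922 + 15379)*(16698 + 13789) + √(48 + 23) = 37301*30487 + √71 = 1137195587 + √71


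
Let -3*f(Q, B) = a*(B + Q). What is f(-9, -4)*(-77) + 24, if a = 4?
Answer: -3932/3 ≈ -1310.7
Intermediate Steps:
f(Q, B) = -4*B/3 - 4*Q/3 (f(Q, B) = -4*(B + Q)/3 = -(4*B + 4*Q)/3 = -4*B/3 - 4*Q/3)
f(-9, -4)*(-77) + 24 = (-4/3*(-4) - 4/3*(-9))*(-77) + 24 = (16/3 + 12)*(-77) + 24 = (52/3)*(-77) + 24 = -4004/3 + 24 = -3932/3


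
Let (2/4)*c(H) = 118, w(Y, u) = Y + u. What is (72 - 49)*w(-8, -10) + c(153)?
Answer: -178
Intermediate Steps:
c(H) = 236 (c(H) = 2*118 = 236)
(72 - 49)*w(-8, -10) + c(153) = (72 - 49)*(-8 - 10) + 236 = 23*(-18) + 236 = -414 + 236 = -178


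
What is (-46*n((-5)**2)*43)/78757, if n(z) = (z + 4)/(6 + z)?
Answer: -57362/2441467 ≈ -0.023495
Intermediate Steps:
n(z) = (4 + z)/(6 + z)
(-46*n((-5)**2)*43)/78757 = (-46*(4 + (-5)**2)/(6 + (-5)**2)*43)/78757 = (-46*(4 + 25)/(6 + 25)*43)*(1/78757) = (-46*29/31*43)*(1/78757) = -1334/31*43*(1/78757) = -57362/31*1/78757 = -57362/2441467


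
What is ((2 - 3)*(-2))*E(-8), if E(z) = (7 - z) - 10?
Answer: 10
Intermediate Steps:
E(z) = -3 - z
((2 - 3)*(-2))*E(-8) = ((2 - 3)*(-2))*(-3 - 1*(-8)) = (-1*(-2))*(-3 + 8) = 2*5 = 10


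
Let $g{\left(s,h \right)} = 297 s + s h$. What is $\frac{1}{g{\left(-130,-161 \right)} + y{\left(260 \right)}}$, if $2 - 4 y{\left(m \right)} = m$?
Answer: $- \frac{2}{35489} \approx -5.6355 \cdot 10^{-5}$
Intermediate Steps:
$g{\left(s,h \right)} = 297 s + h s$
$y{\left(m \right)} = \frac{1}{2} - \frac{m}{4}$
$\frac{1}{g{\left(-130,-161 \right)} + y{\left(260 \right)}} = \frac{1}{- 130 \left(297 - 161\right) + \left(\frac{1}{2} - 65\right)} = \frac{1}{\left(-130\right) 136 + \left(\frac{1}{2} - 65\right)} = \frac{1}{-17680 - \frac{129}{2}} = \frac{1}{- \frac{35489}{2}} = - \frac{2}{35489}$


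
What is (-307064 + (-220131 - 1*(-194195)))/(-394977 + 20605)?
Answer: 83250/93593 ≈ 0.88949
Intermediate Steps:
(-307064 + (-220131 - 1*(-194195)))/(-394977 + 20605) = (-307064 + (-220131 + 194195))/(-374372) = (-307064 - 25936)*(-1/374372) = -333000*(-1/374372) = 83250/93593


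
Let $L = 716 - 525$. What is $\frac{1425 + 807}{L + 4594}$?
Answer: $\frac{744}{1595} \approx 0.46646$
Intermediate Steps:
$L = 191$ ($L = 716 - 525 = 191$)
$\frac{1425 + 807}{L + 4594} = \frac{1425 + 807}{191 + 4594} = \frac{2232}{4785} = 2232 \cdot \frac{1}{4785} = \frac{744}{1595}$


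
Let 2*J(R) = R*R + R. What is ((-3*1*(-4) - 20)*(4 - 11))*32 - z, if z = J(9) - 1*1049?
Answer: 2796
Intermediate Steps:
J(R) = R/2 + R**2/2 (J(R) = (R*R + R)/2 = (R**2 + R)/2 = (R + R**2)/2 = R/2 + R**2/2)
z = -1004 (z = (1/2)*9*(1 + 9) - 1*1049 = (1/2)*9*10 - 1049 = 45 - 1049 = -1004)
((-3*1*(-4) - 20)*(4 - 11))*32 - z = ((-3*1*(-4) - 20)*(4 - 11))*32 - 1*(-1004) = ((-3*(-4) - 20)*(-7))*32 + 1004 = ((12 - 20)*(-7))*32 + 1004 = -8*(-7)*32 + 1004 = 56*32 + 1004 = 1792 + 1004 = 2796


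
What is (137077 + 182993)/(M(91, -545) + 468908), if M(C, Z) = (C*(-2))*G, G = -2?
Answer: 53345/78212 ≈ 0.68206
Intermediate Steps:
M(C, Z) = 4*C (M(C, Z) = (C*(-2))*(-2) = -2*C*(-2) = 4*C)
(137077 + 182993)/(M(91, -545) + 468908) = (137077 + 182993)/(4*91 + 468908) = 320070/(364 + 468908) = 320070/469272 = 320070*(1/469272) = 53345/78212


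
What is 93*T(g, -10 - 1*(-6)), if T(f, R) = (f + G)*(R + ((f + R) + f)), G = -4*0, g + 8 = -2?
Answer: 26040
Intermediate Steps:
g = -10 (g = -8 - 2 = -10)
G = 0
T(f, R) = f*(2*R + 2*f) (T(f, R) = (f + 0)*(R + ((f + R) + f)) = f*(R + ((R + f) + f)) = f*(R + (R + 2*f)) = f*(2*R + 2*f))
93*T(g, -10 - 1*(-6)) = 93*(2*(-10)*((-10 - 1*(-6)) - 10)) = 93*(2*(-10)*((-10 + 6) - 10)) = 93*(2*(-10)*(-4 - 10)) = 93*(2*(-10)*(-14)) = 93*280 = 26040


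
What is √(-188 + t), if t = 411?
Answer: √223 ≈ 14.933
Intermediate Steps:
√(-188 + t) = √(-188 + 411) = √223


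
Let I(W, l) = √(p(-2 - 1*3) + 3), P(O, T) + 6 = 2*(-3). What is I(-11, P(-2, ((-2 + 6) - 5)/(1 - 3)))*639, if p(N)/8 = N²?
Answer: 639*√203 ≈ 9104.3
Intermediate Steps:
p(N) = 8*N²
P(O, T) = -12 (P(O, T) = -6 + 2*(-3) = -6 - 6 = -12)
I(W, l) = √203 (I(W, l) = √(8*(-2 - 1*3)² + 3) = √(8*(-2 - 3)² + 3) = √(8*(-5)² + 3) = √(8*25 + 3) = √(200 + 3) = √203)
I(-11, P(-2, ((-2 + 6) - 5)/(1 - 3)))*639 = √203*639 = 639*√203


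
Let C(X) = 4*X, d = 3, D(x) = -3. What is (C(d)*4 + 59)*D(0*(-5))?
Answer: -321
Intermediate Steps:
(C(d)*4 + 59)*D(0*(-5)) = ((4*3)*4 + 59)*(-3) = (12*4 + 59)*(-3) = (48 + 59)*(-3) = 107*(-3) = -321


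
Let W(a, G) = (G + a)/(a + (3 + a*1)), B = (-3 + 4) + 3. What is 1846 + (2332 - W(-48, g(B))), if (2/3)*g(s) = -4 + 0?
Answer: 129500/31 ≈ 4177.4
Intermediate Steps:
B = 4 (B = 1 + 3 = 4)
g(s) = -6 (g(s) = 3*(-4 + 0)/2 = (3/2)*(-4) = -6)
W(a, G) = (G + a)/(3 + 2*a) (W(a, G) = (G + a)/(a + (3 + a)) = (G + a)/(3 + 2*a))
1846 + (2332 - W(-48, g(B))) = 1846 + (2332 - (-6 - 48)/(3 + 2*(-48))) = 1846 + (2332 - (-54)/(3 - 96)) = 1846 + (2332 - (-54)/(-93)) = 1846 + (2332 - (-1)*(-54)/93) = 1846 + (2332 - 1*18/31) = 1846 + (2332 - 18/31) = 1846 + 72274/31 = 129500/31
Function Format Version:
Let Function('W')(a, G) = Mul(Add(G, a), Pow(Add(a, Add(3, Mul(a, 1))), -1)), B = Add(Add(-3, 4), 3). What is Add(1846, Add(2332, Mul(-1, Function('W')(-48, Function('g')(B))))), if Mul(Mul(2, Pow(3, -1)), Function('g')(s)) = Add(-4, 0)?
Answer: Rational(129500, 31) ≈ 4177.4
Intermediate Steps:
B = 4 (B = Add(1, 3) = 4)
Function('g')(s) = -6 (Function('g')(s) = Mul(Rational(3, 2), Add(-4, 0)) = Mul(Rational(3, 2), -4) = -6)
Function('W')(a, G) = Mul(Pow(Add(3, Mul(2, a)), -1), Add(G, a)) (Function('W')(a, G) = Mul(Add(G, a), Pow(Add(a, Add(3, a)), -1)) = Mul(Add(G, a), Pow(Add(3, Mul(2, a)), -1)) = Mul(Pow(Add(3, Mul(2, a)), -1), Add(G, a)))
Add(1846, Add(2332, Mul(-1, Function('W')(-48, Function('g')(B))))) = Add(1846, Add(2332, Mul(-1, Mul(Pow(Add(3, Mul(2, -48)), -1), Add(-6, -48))))) = Add(1846, Add(2332, Mul(-1, Mul(Pow(Add(3, -96), -1), -54)))) = Add(1846, Add(2332, Mul(-1, Mul(Pow(-93, -1), -54)))) = Add(1846, Add(2332, Mul(-1, Mul(Rational(-1, 93), -54)))) = Add(1846, Add(2332, Mul(-1, Rational(18, 31)))) = Add(1846, Add(2332, Rational(-18, 31))) = Add(1846, Rational(72274, 31)) = Rational(129500, 31)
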